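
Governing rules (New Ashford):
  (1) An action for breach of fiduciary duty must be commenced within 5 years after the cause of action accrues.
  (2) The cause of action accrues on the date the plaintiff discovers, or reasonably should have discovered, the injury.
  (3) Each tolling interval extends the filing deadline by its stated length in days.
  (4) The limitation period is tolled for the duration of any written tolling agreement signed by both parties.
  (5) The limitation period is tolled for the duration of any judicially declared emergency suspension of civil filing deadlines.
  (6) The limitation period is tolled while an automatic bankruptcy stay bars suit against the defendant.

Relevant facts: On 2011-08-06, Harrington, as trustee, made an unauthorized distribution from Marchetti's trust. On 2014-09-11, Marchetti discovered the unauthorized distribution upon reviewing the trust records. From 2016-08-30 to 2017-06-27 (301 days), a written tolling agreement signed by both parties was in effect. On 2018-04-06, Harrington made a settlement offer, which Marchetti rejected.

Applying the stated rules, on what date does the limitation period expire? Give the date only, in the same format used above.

Accrual is tied to discovery, so the period began on 2014-09-11 rather than on 2011-08-06 when the act occurred.
5 years from 2014-09-11 is 2019-09-11.
The period was tolled for 301 days by the written tolling agreement (2016-08-30 to 2017-06-27), pushing the deadline to 2020-07-08.
None of the other events listed affects the running of the period under the stated rules.

2020-07-08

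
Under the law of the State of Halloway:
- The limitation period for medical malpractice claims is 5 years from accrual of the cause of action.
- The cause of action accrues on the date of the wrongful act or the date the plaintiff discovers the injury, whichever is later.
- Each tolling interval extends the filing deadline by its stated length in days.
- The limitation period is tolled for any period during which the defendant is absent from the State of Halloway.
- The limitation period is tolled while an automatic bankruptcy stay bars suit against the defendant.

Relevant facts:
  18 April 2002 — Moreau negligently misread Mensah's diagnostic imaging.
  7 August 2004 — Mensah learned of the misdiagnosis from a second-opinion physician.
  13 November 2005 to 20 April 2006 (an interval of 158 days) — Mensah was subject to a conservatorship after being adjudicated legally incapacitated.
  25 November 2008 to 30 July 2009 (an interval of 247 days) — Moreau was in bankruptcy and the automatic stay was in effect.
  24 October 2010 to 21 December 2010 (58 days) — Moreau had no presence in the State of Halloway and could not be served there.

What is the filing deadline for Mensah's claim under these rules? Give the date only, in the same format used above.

11 April 2010

The claim accrued on 7 August 2004 — the later of the 18 April 2002 act and the 7 August 2004 discovery.
5 years from 7 August 2004 is 7 August 2009.
The period was tolled for 247 days by the automatic bankruptcy stay (25 November 2008 to 30 July 2009), pushing the deadline to 11 April 2010.
By the time the defendant's absence from the jurisdiction began on 24 October 2010, the limitation period had already expired on 11 April 2010; that interval cannot revive it.
The plaintiff's legal incapacity from 13 November 2005 to 20 April 2006 does not toll the period, because no stated rule makes the plaintiff's incapacity a tolling event.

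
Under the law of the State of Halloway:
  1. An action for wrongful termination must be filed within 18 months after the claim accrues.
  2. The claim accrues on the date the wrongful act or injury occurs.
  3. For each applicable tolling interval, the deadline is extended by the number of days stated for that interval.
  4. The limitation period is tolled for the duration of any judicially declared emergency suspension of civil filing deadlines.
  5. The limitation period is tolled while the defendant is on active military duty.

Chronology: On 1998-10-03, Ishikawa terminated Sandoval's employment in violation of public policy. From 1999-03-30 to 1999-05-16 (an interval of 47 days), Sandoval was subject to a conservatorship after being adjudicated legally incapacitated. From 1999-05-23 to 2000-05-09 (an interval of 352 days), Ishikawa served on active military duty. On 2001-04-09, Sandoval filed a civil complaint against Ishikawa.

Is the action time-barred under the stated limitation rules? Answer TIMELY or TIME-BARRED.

TIME-BARRED

The limitation period began to run on 1998-10-03.
18 months from 1998-10-03 is 2000-04-03.
Because the defendant's active military service ran from 1999-05-23 to 2000-05-09, the deadline is extended by 352 days to 2001-03-21.
Although the plaintiff's incapacity ran from 1999-03-30 to 1999-05-16, the stated rules do not make that a tolling event, so it is disregarded.
Filing on 2001-04-09 missed the 2001-03-21 deadline — the action is time-barred.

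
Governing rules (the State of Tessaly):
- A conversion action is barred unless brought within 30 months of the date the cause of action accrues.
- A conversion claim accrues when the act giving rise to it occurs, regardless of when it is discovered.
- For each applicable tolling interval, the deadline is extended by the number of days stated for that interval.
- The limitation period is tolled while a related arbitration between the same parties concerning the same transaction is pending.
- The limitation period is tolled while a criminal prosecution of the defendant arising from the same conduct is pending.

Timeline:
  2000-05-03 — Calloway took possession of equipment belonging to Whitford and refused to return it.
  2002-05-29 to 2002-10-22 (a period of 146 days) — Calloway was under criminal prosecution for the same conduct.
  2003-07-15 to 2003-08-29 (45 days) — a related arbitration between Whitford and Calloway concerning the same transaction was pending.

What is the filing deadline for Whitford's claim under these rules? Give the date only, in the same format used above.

The claim accrued on 2000-05-03, when the wrongful act occurred.
30 months from 2000-05-03 is 2002-11-03.
The pending criminal prosecution from 2002-05-29 to 2002-10-22 tolled the period for 146 days, extending the deadline to 2003-03-29.
The pending related arbitration from 2003-07-15 to 2003-08-29 began after the period had already run on 2003-03-29, so it has no tolling effect.

2003-03-29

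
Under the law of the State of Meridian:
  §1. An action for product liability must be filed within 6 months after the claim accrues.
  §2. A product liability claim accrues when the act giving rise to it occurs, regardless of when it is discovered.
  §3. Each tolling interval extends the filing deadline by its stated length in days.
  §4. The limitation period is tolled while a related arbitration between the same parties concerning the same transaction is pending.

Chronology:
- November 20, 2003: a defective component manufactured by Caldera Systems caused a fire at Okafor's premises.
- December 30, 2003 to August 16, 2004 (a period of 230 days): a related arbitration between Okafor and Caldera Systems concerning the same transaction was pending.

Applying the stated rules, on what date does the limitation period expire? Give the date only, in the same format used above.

January 5, 2005

The claim accrued on November 20, 2003, the date of the act.
6 months from November 20, 2003 is May 20, 2004.
The pending related arbitration from December 30, 2003 to August 16, 2004 tolled the period for 230 days, extending the deadline to January 5, 2005.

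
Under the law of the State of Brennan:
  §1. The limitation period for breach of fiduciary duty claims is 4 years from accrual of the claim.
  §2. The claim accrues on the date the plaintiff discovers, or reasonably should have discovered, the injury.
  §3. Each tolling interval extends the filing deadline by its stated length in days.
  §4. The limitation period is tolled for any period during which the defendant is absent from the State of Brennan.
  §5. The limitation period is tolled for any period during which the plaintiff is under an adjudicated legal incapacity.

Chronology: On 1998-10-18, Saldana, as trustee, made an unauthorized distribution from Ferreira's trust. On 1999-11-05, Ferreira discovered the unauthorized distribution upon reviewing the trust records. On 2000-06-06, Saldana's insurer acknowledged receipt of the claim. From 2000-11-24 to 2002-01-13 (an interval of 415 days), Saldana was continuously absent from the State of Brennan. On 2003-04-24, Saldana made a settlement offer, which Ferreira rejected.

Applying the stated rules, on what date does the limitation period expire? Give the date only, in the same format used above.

The claim did not accrue until Ferreira discovered the injury on 1999-11-05; the 1998-10-18 act date does not start the clock under the stated rule.
Adding the 4 years base period to 1999-11-05 gives a deadline of 2003-11-05, before any tolling.
Because the defendant's absence from the jurisdiction ran from 2000-11-24 to 2002-01-13, the deadline is extended by 415 days to 2004-12-24.
Nothing else in the chronology tolls or restarts the period.

2004-12-24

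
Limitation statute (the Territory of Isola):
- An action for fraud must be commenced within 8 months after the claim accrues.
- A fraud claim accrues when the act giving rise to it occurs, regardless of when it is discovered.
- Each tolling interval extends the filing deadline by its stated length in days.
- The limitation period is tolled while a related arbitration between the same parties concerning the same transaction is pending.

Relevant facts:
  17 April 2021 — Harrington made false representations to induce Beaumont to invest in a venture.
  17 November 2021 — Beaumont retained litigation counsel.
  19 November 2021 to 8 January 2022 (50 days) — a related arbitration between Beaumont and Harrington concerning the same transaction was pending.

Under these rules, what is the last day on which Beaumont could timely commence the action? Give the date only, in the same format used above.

5 February 2022

The claim accrued on 17 April 2021, the date of the act.
Adding the 8 months base period to 17 April 2021 gives a deadline of 17 December 2021, before any tolling.
Because the pending related arbitration ran from 19 November 2021 to 8 January 2022, the deadline is extended by 50 days to 5 February 2022.
Nothing else in the chronology tolls or restarts the period.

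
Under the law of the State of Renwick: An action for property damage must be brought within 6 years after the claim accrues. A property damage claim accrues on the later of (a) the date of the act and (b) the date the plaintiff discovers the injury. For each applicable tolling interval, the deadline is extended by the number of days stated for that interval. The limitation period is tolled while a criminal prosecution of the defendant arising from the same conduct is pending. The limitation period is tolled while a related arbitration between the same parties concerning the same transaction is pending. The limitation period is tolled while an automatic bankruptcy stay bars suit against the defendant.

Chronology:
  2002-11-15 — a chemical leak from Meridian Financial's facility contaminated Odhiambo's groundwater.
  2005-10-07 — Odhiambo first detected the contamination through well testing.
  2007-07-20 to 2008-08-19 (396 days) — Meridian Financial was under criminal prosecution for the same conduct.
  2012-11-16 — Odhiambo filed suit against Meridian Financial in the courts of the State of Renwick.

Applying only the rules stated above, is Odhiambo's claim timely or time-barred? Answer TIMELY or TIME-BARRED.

The claim accrued on 2005-10-07 — the later of the 2002-11-15 act and the 2005-10-07 discovery.
The untolled deadline — 6 years after 2005-10-07 — is 2011-10-07.
Because the pending criminal prosecution ran from 2007-07-20 to 2008-08-19, the deadline is extended by 396 days to 2012-11-06.
The 2012-11-16 filing falls after the 2012-11-06 deadline; the claim is time-barred.

TIME-BARRED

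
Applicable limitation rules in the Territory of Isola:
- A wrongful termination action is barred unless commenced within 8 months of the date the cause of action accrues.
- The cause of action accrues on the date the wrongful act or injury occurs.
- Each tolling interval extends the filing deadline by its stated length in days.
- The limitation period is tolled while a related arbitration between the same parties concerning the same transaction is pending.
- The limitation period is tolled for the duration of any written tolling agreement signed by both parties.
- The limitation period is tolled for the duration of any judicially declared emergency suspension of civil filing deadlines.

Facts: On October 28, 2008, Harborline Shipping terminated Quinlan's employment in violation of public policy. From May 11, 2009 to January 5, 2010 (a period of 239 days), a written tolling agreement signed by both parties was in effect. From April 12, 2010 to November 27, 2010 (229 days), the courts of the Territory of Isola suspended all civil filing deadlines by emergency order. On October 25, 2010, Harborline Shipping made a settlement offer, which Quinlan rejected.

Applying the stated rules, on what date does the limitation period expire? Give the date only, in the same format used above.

February 22, 2010

The limitation period began to run on October 28, 2008.
8 months from October 28, 2008 is June 28, 2009.
The written tolling agreement from May 11, 2009 to January 5, 2010 tolled the period for 239 days, extending the deadline to February 22, 2010.
The emergency suspension of filing deadlines starting April 12, 2010 came too late — the period had run on February 22, 2010 — and so does not extend the deadline.
None of the other events listed affects the running of the period under the stated rules.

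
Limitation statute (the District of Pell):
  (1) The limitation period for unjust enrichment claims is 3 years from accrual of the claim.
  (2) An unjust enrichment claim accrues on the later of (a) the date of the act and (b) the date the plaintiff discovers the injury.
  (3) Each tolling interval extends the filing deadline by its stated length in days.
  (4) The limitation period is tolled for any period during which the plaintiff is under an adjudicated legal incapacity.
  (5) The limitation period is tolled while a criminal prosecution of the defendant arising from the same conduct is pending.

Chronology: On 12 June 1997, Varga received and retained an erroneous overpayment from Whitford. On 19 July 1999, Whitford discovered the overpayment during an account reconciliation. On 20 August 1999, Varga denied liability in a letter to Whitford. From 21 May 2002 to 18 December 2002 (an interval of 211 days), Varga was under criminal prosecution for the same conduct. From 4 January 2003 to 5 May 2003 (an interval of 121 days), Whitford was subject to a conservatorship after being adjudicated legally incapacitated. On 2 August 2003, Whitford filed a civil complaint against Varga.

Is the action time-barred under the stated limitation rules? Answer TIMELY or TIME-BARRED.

Because discovery on 19 July 1999 post-dates the 12 June 1997 act, accrual under the later-of rule falls on 19 July 1999.
The untolled deadline — 3 years after 19 July 1999 — is 19 July 2002.
The period was tolled for 211 days by the pending criminal prosecution (21 May 2002 to 18 December 2002), pushing the deadline to 15 February 2003.
Because the plaintiff's legal incapacity ran from 4 January 2003 to 5 May 2003, the deadline is extended by 121 days to 16 June 2003.
The other events in the timeline have no effect on the limitation period under the stated rules.
Filing on 2 August 2003 missed the 16 June 2003 deadline — the action is time-barred.

TIME-BARRED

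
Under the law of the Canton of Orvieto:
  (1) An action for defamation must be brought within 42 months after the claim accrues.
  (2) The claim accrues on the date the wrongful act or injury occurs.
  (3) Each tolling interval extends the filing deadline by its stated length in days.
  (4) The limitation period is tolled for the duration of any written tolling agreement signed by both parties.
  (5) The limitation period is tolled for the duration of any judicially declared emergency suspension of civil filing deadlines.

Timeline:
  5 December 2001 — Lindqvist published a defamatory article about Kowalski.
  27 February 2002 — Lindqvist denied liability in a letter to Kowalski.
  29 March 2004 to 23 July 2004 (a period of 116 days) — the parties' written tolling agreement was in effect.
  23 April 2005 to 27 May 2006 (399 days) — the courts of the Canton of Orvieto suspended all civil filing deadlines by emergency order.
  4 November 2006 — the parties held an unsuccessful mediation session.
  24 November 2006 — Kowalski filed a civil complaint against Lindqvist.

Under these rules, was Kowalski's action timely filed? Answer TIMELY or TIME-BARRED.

The limitation period began to run on 5 December 2001.
Adding the 42 months base period to 5 December 2001 gives a deadline of 5 June 2005, before any tolling.
The period was tolled for 116 days by the written tolling agreement (29 March 2004 to 23 July 2004), pushing the deadline to 29 September 2005.
The period was tolled for 399 days by the emergency suspension of filing deadlines (23 April 2005 to 27 May 2006), pushing the deadline to 2 November 2006.
None of the other events listed affects the running of the period under the stated rules.
Filing on 24 November 2006 missed the 2 November 2006 deadline — the action is time-barred.

TIME-BARRED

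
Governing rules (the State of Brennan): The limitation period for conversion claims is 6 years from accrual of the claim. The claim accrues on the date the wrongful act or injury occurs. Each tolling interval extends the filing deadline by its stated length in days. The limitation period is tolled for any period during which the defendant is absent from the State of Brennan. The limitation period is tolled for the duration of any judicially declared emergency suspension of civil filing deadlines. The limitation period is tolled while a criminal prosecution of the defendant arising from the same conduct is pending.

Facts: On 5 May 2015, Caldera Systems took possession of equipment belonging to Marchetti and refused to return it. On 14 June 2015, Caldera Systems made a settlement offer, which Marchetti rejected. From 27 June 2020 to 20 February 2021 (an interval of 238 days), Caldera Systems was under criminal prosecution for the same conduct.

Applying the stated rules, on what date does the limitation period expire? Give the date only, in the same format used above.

29 December 2021

The claim accrued on 5 May 2015, when the wrongful act occurred.
The untolled deadline — 6 years after 5 May 2015 — is 5 May 2021.
The pending criminal prosecution from 27 June 2020 to 20 February 2021 tolled the period for 238 days, extending the deadline to 29 December 2021.
None of the other events listed affects the running of the period under the stated rules.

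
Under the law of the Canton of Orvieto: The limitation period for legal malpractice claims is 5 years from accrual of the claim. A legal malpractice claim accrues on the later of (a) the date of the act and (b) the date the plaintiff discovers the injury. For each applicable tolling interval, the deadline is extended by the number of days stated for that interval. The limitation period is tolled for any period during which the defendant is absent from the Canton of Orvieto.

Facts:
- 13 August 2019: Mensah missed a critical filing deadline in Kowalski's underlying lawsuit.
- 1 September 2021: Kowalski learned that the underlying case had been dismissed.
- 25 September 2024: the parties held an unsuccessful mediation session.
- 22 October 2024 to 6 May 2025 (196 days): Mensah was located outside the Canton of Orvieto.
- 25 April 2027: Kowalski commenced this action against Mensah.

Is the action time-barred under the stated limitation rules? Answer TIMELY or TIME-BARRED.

Taking the later of the act (13 August 2019) and discovery (1 September 2021), the claim accrued on 1 September 2021.
The untolled deadline — 5 years after 1 September 2021 — is 1 September 2026.
The defendant's absence from the jurisdiction from 22 October 2024 to 6 May 2025 tolled the period for 196 days, extending the deadline to 16 March 2027.
The other events in the timeline have no effect on the limitation period under the stated rules.
The 25 April 2027 filing falls after the 16 March 2027 deadline; the claim is time-barred.

TIME-BARRED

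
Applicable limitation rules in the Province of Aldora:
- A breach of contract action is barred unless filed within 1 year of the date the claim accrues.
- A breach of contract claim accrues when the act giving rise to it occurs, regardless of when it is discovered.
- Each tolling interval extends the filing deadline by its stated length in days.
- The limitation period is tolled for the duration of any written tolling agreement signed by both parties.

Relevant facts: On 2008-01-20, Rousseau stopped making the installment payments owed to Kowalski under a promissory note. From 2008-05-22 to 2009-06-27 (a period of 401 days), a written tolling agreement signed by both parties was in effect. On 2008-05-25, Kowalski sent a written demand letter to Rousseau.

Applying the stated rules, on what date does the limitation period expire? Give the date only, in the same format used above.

2010-02-25

The claim accrued on 2008-01-20, when the wrongful act occurred.
The untolled deadline — 1 year after 2008-01-20 — is 2009-01-20.
Because the written tolling agreement ran from 2008-05-22 to 2009-06-27, the deadline is extended by 401 days to 2010-02-25.
Nothing else in the chronology tolls or restarts the period.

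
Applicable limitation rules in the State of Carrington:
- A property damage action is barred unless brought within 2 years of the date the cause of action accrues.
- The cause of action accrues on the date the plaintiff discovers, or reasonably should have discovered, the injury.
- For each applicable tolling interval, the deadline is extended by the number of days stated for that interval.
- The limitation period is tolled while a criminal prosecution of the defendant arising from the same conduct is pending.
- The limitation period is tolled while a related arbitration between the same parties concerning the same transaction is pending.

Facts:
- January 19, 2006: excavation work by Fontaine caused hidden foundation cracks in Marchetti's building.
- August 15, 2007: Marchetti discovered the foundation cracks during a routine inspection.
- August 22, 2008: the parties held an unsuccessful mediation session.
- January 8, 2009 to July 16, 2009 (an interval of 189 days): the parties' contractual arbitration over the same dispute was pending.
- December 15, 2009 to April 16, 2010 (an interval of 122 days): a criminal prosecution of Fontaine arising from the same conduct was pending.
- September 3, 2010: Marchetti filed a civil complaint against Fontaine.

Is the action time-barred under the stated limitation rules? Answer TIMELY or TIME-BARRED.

Accrual is tied to discovery, so the period began on August 15, 2007 rather than on January 19, 2006 when the act occurred.
2 years from August 15, 2007 is August 15, 2009.
The period was tolled for 189 days by the pending related arbitration (January 8, 2009 to July 16, 2009), pushing the deadline to February 20, 2010.
Because the pending criminal prosecution ran from December 15, 2009 to April 16, 2010, the deadline is extended by 122 days to June 22, 2010.
None of the other events listed affects the running of the period under the stated rules.
The September 3, 2010 filing falls after the June 22, 2010 deadline; the claim is time-barred.

TIME-BARRED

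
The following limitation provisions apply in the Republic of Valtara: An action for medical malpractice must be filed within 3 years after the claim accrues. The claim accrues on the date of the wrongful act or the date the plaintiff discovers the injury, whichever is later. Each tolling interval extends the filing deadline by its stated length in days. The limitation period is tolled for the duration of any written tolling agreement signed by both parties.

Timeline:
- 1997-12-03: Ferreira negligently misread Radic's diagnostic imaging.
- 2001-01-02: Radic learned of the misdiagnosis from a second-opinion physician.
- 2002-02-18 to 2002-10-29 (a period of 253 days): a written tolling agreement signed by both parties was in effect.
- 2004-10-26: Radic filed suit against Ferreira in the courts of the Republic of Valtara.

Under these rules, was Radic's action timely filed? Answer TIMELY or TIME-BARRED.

TIME-BARRED

Because discovery on 2001-01-02 post-dates the 1997-12-03 act, accrual under the later-of rule falls on 2001-01-02.
The untolled deadline — 3 years after 2001-01-02 — is 2004-01-02.
The period was tolled for 253 days by the written tolling agreement (2002-02-18 to 2002-10-29), pushing the deadline to 2004-09-11.
The 2004-10-26 filing falls after the 2004-09-11 deadline; the claim is time-barred.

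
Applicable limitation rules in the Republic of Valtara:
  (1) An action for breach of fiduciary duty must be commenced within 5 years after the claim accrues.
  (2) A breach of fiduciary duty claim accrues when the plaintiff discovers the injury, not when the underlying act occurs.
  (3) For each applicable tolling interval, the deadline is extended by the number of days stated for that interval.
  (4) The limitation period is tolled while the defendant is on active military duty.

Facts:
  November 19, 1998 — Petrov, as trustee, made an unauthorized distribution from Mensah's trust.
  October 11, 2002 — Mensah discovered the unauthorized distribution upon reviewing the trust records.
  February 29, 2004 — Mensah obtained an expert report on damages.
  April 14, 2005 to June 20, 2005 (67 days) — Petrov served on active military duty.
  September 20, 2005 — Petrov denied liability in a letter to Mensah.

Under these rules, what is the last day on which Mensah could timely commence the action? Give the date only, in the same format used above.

Accrual is tied to discovery, so the period began on October 11, 2002 rather than on November 19, 1998 when the act occurred.
5 years from October 11, 2002 is October 11, 2007.
The defendant's active military service from April 14, 2005 to June 20, 2005 tolled the period for 67 days, extending the deadline to December 17, 2007.
None of the other events listed affects the running of the period under the stated rules.

December 17, 2007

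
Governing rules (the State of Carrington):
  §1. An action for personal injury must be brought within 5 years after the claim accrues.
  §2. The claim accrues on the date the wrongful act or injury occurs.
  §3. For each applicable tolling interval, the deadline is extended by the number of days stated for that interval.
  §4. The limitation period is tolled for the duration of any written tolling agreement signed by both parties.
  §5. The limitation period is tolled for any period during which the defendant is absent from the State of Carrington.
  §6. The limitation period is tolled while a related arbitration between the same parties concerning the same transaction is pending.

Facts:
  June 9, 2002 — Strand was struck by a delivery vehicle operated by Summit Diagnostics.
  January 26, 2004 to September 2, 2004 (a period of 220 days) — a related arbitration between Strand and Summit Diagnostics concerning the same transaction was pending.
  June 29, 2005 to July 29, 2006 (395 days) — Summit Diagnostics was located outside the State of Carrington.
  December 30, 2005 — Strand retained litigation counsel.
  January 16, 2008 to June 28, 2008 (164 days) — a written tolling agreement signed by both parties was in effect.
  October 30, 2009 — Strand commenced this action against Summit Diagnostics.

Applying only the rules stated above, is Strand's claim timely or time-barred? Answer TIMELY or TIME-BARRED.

TIME-BARRED

The claim accrued on June 9, 2002, the date of the act.
The untolled deadline — 5 years after June 9, 2002 — is June 9, 2007.
The period was tolled for 220 days by the pending related arbitration (January 26, 2004 to September 2, 2004), pushing the deadline to January 15, 2008.
Because the defendant's absence from the jurisdiction ran from June 29, 2005 to July 29, 2006, the deadline is extended by 395 days to February 13, 2009.
The written tolling agreement from January 16, 2008 to June 28, 2008 tolled the period for 164 days, extending the deadline to July 27, 2009.
Nothing else in the chronology tolls or restarts the period.
Filing on October 30, 2009 missed the July 27, 2009 deadline — the action is time-barred.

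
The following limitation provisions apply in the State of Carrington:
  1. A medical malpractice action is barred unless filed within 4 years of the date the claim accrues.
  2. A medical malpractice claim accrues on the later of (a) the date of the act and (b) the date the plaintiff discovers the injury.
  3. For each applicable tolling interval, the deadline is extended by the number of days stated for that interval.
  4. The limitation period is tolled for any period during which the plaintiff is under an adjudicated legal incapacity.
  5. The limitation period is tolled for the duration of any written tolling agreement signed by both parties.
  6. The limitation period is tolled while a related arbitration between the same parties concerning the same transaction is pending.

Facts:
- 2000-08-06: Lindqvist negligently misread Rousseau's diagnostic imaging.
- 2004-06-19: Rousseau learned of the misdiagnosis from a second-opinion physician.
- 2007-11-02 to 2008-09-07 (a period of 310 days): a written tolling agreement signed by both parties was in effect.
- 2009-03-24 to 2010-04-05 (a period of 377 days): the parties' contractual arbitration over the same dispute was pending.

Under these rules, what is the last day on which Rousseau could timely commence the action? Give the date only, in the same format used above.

2010-05-07

Taking the later of the act (2000-08-06) and discovery (2004-06-19), the claim accrued on 2004-06-19.
Adding the 4 years base period to 2004-06-19 gives a deadline of 2008-06-19, before any tolling.
Because the written tolling agreement ran from 2007-11-02 to 2008-09-07, the deadline is extended by 310 days to 2009-04-25.
The period was tolled for 377 days by the pending related arbitration (2009-03-24 to 2010-04-05), pushing the deadline to 2010-05-07.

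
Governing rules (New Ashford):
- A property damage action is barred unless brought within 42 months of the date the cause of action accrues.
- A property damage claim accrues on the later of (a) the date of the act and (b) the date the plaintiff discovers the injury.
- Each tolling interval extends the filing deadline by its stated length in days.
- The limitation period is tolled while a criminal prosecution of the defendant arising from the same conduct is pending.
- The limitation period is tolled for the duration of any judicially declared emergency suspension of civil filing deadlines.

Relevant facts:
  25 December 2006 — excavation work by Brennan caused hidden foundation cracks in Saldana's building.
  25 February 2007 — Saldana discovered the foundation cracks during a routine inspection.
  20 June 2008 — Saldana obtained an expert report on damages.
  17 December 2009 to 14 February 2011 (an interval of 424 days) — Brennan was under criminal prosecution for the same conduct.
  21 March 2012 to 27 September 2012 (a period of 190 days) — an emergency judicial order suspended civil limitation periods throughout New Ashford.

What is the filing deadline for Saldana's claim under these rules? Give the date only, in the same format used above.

Taking the later of the act (25 December 2006) and discovery (25 February 2007), the claim accrued on 25 February 2007.
Adding the 42 months base period to 25 February 2007 gives a deadline of 25 August 2010, before any tolling.
Because the pending criminal prosecution ran from 17 December 2009 to 14 February 2011, the deadline is extended by 424 days to 23 October 2011.
The emergency suspension of filing deadlines starting 21 March 2012 came too late — the period had run on 23 October 2011 — and so does not extend the deadline.
Nothing else in the chronology tolls or restarts the period.

23 October 2011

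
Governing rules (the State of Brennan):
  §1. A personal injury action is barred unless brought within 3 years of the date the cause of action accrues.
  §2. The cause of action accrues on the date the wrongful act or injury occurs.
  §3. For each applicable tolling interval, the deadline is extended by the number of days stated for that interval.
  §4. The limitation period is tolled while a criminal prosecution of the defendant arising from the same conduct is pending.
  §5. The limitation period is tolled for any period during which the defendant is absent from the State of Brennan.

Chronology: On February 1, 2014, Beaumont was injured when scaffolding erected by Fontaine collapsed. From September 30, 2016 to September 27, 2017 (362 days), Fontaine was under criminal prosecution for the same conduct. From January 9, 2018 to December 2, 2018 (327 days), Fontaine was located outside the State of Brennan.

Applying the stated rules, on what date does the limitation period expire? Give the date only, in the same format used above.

December 22, 2018

The claim accrued on February 1, 2014, when the wrongful act occurred.
Adding the 3 years base period to February 1, 2014 gives a deadline of February 1, 2017, before any tolling.
The pending criminal prosecution from September 30, 2016 to September 27, 2017 tolled the period for 362 days, extending the deadline to January 29, 2018.
The period was tolled for 327 days by the defendant's absence from the jurisdiction (January 9, 2018 to December 2, 2018), pushing the deadline to December 22, 2018.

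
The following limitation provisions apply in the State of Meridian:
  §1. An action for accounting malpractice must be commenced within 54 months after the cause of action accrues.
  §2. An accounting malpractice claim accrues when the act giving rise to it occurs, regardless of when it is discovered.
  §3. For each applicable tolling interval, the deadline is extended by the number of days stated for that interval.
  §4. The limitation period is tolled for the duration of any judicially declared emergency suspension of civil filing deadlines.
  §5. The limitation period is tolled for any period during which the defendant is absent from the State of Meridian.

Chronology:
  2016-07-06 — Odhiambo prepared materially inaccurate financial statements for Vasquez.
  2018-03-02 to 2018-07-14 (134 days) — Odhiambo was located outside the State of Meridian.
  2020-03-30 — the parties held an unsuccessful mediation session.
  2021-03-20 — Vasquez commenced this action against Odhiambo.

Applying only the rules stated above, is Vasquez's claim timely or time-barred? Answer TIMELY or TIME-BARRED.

The claim accrued on 2016-07-06, when the wrongful act occurred.
Adding the 54 months base period to 2016-07-06 gives a deadline of 2021-01-06, before any tolling.
Because the defendant's absence from the jurisdiction ran from 2018-03-02 to 2018-07-14, the deadline is extended by 134 days to 2021-05-20.
None of the other events listed affects the running of the period under the stated rules.
The 2021-03-20 filing precedes the 2021-05-20 deadline; the claim is timely.

TIMELY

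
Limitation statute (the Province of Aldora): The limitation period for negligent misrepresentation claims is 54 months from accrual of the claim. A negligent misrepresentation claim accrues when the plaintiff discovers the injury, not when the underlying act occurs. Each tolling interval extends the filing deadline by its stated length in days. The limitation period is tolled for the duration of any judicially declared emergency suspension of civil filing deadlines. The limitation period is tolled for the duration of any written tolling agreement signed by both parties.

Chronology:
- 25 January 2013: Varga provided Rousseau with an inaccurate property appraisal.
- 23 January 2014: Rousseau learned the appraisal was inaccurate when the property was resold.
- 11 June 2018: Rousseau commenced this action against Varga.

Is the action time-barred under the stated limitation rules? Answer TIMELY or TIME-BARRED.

TIMELY

The claim did not accrue until Rousseau discovered the injury on 23 January 2014; the 25 January 2013 act date does not start the clock under the stated rule.
Adding the 54 months base period to 23 January 2014 gives a deadline of 23 July 2018, before any tolling.
Rousseau filed on 11 June 2018, before the 23 July 2018 deadline, so the action is timely.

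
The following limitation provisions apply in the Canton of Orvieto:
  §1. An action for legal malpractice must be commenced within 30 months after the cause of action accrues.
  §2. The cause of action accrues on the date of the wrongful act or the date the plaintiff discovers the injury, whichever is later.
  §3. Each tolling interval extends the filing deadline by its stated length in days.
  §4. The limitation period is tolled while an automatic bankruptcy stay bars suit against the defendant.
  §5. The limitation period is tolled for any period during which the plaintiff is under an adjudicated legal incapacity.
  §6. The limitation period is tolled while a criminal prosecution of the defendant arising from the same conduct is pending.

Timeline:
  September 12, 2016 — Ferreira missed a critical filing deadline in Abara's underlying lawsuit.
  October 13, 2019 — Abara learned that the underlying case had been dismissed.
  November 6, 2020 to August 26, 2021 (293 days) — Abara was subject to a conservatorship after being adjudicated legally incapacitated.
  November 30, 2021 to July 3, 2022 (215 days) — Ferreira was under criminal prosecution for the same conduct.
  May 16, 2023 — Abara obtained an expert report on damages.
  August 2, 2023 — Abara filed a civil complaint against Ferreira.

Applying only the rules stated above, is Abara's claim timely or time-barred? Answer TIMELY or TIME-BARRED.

TIMELY

Taking the later of the act (September 12, 2016) and discovery (October 13, 2019), the claim accrued on October 13, 2019.
The untolled deadline — 30 months after October 13, 2019 — is April 13, 2022.
The period was tolled for 293 days by the plaintiff's legal incapacity (November 6, 2020 to August 26, 2021), pushing the deadline to January 31, 2023.
Because the pending criminal prosecution ran from November 30, 2021 to July 3, 2022, the deadline is extended by 215 days to September 3, 2023.
Nothing else in the chronology tolls or restarts the period.
The August 2, 2023 filing precedes the September 3, 2023 deadline; the claim is timely.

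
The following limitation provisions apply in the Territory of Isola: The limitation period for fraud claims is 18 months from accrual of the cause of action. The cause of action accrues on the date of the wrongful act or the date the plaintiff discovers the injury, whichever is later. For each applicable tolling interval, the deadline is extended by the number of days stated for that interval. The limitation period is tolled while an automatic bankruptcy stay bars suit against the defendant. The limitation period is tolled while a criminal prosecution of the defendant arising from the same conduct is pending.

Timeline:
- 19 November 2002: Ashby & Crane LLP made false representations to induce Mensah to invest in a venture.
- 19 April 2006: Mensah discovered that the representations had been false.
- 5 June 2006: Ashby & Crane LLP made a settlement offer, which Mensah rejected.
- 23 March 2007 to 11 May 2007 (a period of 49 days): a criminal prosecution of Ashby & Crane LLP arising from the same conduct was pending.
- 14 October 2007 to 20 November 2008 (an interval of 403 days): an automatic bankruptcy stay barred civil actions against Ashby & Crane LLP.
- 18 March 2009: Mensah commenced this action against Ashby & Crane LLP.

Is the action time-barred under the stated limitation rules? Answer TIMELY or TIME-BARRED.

TIME-BARRED

The claim accrued on 19 April 2006 — the later of the 19 November 2002 act and the 19 April 2006 discovery.
18 months from 19 April 2006 is 19 October 2007.
Because the pending criminal prosecution ran from 23 March 2007 to 11 May 2007, the deadline is extended by 49 days to 7 December 2007.
The period was tolled for 403 days by the automatic bankruptcy stay (14 October 2007 to 20 November 2008), pushing the deadline to 13 January 2009.
Nothing else in the chronology tolls or restarts the period.
The 18 March 2009 filing falls after the 13 January 2009 deadline; the claim is time-barred.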